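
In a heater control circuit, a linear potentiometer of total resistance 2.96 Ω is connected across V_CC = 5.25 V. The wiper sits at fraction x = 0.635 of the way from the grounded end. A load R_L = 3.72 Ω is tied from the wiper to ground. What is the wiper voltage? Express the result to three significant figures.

Split the track: R_lower = x·R_p = 1.880 Ω, R_upper = (1−x)·R_p = 1.080 Ω.
Lower segment in parallel with the load: 1.880 ‖ 3.72 = 1.249 Ω.
V_out = 5.25 × 1.249/(1.080 + 1.249) = 2.815 V.
(Unloaded: V_out = x·V_CC = 3.33 V.)

V_out ≈ 2.81 V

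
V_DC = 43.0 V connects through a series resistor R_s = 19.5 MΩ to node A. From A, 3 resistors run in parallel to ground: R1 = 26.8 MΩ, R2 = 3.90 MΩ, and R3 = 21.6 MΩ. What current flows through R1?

Combine the parallel branches: R_p = (1/26.8 + 1/3.90 + 1/21.6)⁻¹ = 2.941 MΩ.
V_A by voltage divider: V_A = 43.0 × 2.941/(19.5 + 2.941) = 5.635 V.
I(R1) = V_A / R1 = 5.635/26.8 = 0.2103 µA.

I ≈ 0.210 µA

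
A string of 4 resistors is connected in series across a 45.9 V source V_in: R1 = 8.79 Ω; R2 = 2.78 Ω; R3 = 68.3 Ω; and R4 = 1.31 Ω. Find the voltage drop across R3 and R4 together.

ΣR = 8.79 + 2.78 + 68.3 + 1.31 = 81.18 Ω.
R_{R3..R4} = 68.3 + 1.31 = 69.61 Ω.
By the voltage-divider rule, V = 45.9 × 69.61/81.18 = 39.36 V.

V ≈ 39.4 V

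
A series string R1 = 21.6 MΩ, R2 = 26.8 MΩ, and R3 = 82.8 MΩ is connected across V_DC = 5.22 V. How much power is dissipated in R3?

P ≈ 0.131 µW

Series current I = V_DC/ΣR = 5.22/131.2 = 0.03979 µA.
P(R3) = I²·R3 = (0.03979)² × 82.8 = 0.1311 µW.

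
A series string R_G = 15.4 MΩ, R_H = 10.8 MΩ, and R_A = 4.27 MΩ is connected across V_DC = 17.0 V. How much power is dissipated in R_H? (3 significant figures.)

The common current is I = 17.0/30.47 = 0.5579 µA.
V(R_H) = I·R = 6.026 V; P = V·I = 6.026 × 0.5579 = 3.362 µW.

P ≈ 3.36 µW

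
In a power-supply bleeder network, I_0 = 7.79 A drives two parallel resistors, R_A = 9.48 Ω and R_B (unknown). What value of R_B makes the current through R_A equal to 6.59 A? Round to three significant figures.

Two-branch current divider: I_A = I_0 · R_B/(R_A + R_B).
With f = 0.8460, R_B = R_A · f/(1−f) = 9.48 × 5.492 = 52.06 Ω.

R_B ≈ 52.1 Ω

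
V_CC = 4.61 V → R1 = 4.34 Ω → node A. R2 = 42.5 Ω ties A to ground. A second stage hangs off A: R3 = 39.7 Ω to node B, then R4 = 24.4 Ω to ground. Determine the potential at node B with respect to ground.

Node A sees R2 in parallel with the series input of stage 2, R3 + R4 = 64.10 Ω.
Effective lower resistance at A: R2 ‖ 64.10 = 25.56 Ω.
First divider: V_A = V_CC · 25.56/(4.34 + 25.56) = 3.941 V.
Stage 2 is unloaded, so V_B = V_A · R4/(R3+R4) = 3.941 × 24.4/64.10 = 1.500 V.

V_B ≈ 1.50 V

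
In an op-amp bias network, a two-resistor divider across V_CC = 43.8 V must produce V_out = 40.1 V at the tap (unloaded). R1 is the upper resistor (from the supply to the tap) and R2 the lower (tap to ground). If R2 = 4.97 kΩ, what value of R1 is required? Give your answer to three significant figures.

R1 ≈ 0.459 kΩ

The divider ratio is R2/(R1+R2) = 40.1/43.8 = 0.9155.
So R1 = R2 · (V_CC/V_out − 1) = 4.97 × (43.8/40.1 − 1) = 4.97 × 0.09227 = 0.4586 kΩ.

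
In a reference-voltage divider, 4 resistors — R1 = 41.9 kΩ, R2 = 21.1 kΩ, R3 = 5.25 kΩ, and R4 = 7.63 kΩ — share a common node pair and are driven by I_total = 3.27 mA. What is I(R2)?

I ≈ 0.395 mA

ΣG = 1/41.9 + 1/21.1 + 1/5.25 + 1/7.63 = 0.3928.
Current divider: I(R2) = I_total · G_k/ΣG = 3.27 × (0.04739/0.3928) = 3.27 × 0.1207 = 0.3945 mA.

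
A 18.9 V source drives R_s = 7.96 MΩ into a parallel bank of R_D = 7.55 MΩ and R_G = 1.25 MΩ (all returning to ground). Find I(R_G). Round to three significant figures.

I ≈ 1.80 µA

Parallel bank: R_p = 1/(1/7.55 + 1/1.25) = 1.072 MΩ.
Node voltage V_A = V_supply · R_p/(R_s + R_p) = 18.9 × 0.1187 = 2.244 V.
Branch current I = V_A/R_G = 2.244/1.25 = 1.795 µA.
(Check via current divider: I_total = 2.092 µA; share G_k/ΣG = 0.8580 → same result.)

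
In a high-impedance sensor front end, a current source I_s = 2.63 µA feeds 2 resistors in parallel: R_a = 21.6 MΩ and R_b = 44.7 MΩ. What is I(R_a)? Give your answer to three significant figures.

Two-branch current divider: I_k = I_s · R_other/(R_1 + R_2).
So I = 2.63 × 44.7/66.30 = 1.773 µA.

I ≈ 1.77 µA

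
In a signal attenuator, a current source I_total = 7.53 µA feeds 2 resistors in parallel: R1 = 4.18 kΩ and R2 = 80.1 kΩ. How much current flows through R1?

Two-branch current divider: I_k = I_total · R_other/(R_1 + R_2).
So I = 7.53 × 80.1/84.28 = 7.157 µA.

I ≈ 7.16 µA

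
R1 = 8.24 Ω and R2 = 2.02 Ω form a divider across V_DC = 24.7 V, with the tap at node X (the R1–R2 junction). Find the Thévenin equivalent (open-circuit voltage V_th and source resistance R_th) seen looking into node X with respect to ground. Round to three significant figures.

V_th ≈ 4.86 V, R_th ≈ 1.62 Ω

With X open, the divider is unloaded: V_th = 24.7 × 2.02/10.26 = 4.863 V.
With V_DC suppressed (replaced by a short), R_th = R1 ‖ R2 = (8.240 × 2.02)/(8.240 + 2.02) = 1.622 Ω.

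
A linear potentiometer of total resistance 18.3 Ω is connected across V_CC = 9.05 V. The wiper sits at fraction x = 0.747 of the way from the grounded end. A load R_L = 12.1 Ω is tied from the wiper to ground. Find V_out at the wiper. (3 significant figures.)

V_out ≈ 5.26 V

Split the track: R_lower = x·R_p = 13.67 Ω, R_upper = (1−x)·R_p = 4.630 Ω.
R_L loads the lower segment: effective lower R = 6.419 Ω.
Loaded-divider output: V_out = 9.05 × 0.5809 = 5.258 V.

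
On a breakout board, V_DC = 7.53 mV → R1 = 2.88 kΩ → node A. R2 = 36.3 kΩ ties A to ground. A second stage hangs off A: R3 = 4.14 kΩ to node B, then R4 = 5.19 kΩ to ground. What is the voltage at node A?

The second stage (R3 + R4 = 9.330 kΩ) loads node A in parallel with R2.
R2 ‖ (R3+R4) = 7.422 kΩ.
V_A = 7.53 × 7.422/(2.88 + 7.422) = 5.425 mV.

V_A ≈ 5.42 mV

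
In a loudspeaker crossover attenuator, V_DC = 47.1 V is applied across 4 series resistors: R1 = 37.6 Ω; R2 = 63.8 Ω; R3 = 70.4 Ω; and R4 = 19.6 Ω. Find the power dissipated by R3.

Series current I = V_DC/ΣR = 47.1/191.4 = 0.2461 A.
P = I²R = 0.06056 × 70.4 = 4.263 W.

P ≈ 4.26 W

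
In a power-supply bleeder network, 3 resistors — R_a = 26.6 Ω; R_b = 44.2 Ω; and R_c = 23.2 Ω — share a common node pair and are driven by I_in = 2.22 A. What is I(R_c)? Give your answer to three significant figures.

I ≈ 0.926 A

ΣG = 1/26.6 + 1/44.2 + 1/23.2 = 0.1033.
R_c takes the fraction G_k/ΣG = 0.04310/0.1033 = 0.4172, so I = 2.22 × 0.4172 = 0.9261 A.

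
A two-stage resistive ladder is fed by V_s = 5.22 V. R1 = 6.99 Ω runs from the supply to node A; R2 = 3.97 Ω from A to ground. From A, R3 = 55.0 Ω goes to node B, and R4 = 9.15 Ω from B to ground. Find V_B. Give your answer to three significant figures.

V_B ≈ 0.259 V

The second stage (R3 + R4 = 64.15 Ω) loads node A in parallel with R2.
Effective lower resistance at A: R2 ‖ 64.15 = 3.739 Ω.
First divider: V_A = V_s · 3.739/(6.99 + 3.739) = 1.819 V.
Stage 2 is unloaded, so V_B = V_A · R4/(R3+R4) = 1.819 × 9.15/64.15 = 0.2595 V.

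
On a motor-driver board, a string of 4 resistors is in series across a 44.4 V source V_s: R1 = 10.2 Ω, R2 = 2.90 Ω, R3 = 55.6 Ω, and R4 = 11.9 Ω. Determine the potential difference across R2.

V ≈ 1.60 V

Total series resistance ΣR = 10.2 + 2.90 + 55.6 + 11.9 = 80.60 Ω.
Voltage divider: V = V_s · (2.900 / 80.60) = 44.4 × 0.03598 = 1.598 V.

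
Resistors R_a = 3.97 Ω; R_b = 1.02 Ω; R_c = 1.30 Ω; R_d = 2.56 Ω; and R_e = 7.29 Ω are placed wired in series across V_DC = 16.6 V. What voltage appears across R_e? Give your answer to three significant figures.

ΣR = 3.97 + 1.02 + 1.30 + 2.56 + 7.29 = 16.14 Ω.
By the voltage-divider rule, V = 16.6 × 7.290/16.14 = 7.498 V.

V ≈ 7.50 V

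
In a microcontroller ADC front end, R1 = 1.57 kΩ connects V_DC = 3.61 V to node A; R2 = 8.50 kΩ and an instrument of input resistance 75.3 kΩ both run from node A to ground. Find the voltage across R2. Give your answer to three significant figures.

First combine the lower leg with the load: R2 ‖ R_L = 7.638 kΩ.
Then V_out = V_DC · R2'/(R1 + R2') = 3.61 × 7.638/9.208 = 2.994 V.
(Unloaded it would be 3.05 V; the load pulls it down.)

V_out ≈ 2.99 V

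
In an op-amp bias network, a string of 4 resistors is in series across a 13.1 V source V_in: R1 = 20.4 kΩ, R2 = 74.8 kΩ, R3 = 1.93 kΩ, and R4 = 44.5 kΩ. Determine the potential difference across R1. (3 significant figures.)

V ≈ 1.89 V

Total series resistance ΣR = 20.4 + 74.8 + 1.93 + 44.5 = 141.6 kΩ.
By the voltage-divider rule, V = 13.1 × 20.40/141.6 = 1.887 V.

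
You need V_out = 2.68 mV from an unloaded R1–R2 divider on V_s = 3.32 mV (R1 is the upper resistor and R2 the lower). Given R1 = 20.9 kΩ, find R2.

The divider ratio is R2/(R1+R2) = 2.68/3.32 = 0.8072.
R2 = R1 · 0.8072/(1 − 0.8072) = 87.52 kΩ.

R2 ≈ 87.5 kΩ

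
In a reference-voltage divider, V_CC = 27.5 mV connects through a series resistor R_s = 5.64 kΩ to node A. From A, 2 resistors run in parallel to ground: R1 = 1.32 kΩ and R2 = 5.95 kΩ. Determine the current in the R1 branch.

Combine the parallel branches: R_p = (1/1.32 + 1/5.95)⁻¹ = 1.080 kΩ.
Node voltage V_A = V_CC · R_p/(R_s + R_p) = 27.5 × 0.1608 = 4.421 mV.
I(R1) = V_A / R1 = 4.421/1.32 = 3.349 µA.

I ≈ 3.35 µA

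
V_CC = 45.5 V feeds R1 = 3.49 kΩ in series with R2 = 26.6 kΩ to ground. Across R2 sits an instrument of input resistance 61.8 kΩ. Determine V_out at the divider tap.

First combine the lower leg with the load: R2 ‖ R_L = 18.60 kΩ.
Voltage divider with the loaded lower leg: V_out = 45.5 × 18.60/(3.49 + 18.60) = 45.5 × 0.8420 = 38.31 V.
(Unloaded it would be 40.2 V; the load pulls it down.)

V_out ≈ 38.3 V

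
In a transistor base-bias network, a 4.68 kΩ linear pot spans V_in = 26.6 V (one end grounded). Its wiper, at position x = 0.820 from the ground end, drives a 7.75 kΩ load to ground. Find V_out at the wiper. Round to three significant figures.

Split the track: R_lower = x·R_p = 3.838 kΩ, R_upper = (1−x)·R_p = 0.8424 kΩ.
(x·R_p) ‖ R_L = 2.567 kΩ.
Loaded-divider output: V_out = 26.6 × 0.7529 = 20.03 V.

V_out ≈ 20.0 V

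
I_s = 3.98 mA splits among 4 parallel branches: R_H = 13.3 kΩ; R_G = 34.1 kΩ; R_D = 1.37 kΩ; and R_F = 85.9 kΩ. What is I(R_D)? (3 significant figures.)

I ≈ 3.43 mA

Conductances: ΣG = 1/13.3 + 1/34.1 + 1/1.37 + 1/85.9 = 0.8461 (1/kΩ).
R_D takes the fraction G_k/ΣG = 0.7299/0.8461 = 0.8627, so I = 3.98 × 0.8627 = 3.434 mA.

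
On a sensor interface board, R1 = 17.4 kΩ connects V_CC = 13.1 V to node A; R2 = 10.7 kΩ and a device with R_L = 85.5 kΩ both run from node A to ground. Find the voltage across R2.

V_out ≈ 4.63 V

The load sits in parallel with R2, giving an effective lower resistance R2' = R2·R_L/(R2+R_L) = 9.510 kΩ.
Now apply the divider: V_out = 13.1 × 0.3534 = 4.630 V.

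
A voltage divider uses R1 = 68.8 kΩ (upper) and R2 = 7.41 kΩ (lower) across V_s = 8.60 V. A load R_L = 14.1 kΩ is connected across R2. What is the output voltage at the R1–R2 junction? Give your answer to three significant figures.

R2 ‖ R_L = (7.41 × 14.1)/(7.41 + 14.1) = 4.857 kΩ.
Now apply the divider: V_out = 8.60 × 0.06594 = 0.5671 V.
(Unloaded it would be 0.836 V; the load pulls it down.)

V_out ≈ 0.567 V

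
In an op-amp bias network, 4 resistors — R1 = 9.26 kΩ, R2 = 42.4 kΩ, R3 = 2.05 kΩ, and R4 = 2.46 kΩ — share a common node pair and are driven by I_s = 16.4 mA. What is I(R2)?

Conductances: ΣG = 1/9.26 + 1/42.4 + 1/2.05 + 1/2.46 = 1.026 (1/kΩ).
By the current-divider rule, I = I_s · G_k/ΣG = 16.4 × 0.02299 = 0.3770 mA.

I ≈ 0.377 mA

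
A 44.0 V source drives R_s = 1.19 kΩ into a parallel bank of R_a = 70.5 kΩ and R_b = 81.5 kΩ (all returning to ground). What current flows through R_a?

Parallel bank: R_p = 1/(1/70.5 + 1/81.5) = 37.80 kΩ.
V_A = 44.0 × 37.80/38.99 = 42.66 V.
Branch current I = V_A/R_a = 42.66/70.5 = 0.6051 mA.

I ≈ 0.605 mA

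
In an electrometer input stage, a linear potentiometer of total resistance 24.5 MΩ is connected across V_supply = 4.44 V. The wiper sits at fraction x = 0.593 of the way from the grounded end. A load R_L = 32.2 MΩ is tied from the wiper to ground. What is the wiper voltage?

V_out ≈ 2.22 V

Split the track: R_lower = x·R_p = 14.53 MΩ, R_upper = (1−x)·R_p = 9.972 MΩ.
(x·R_p) ‖ R_L = 10.01 MΩ.
Loaded-divider output: V_out = 4.44 × 0.5010 = 2.224 V.
(Unloaded: V_out = x·V_supply = 2.63 V.)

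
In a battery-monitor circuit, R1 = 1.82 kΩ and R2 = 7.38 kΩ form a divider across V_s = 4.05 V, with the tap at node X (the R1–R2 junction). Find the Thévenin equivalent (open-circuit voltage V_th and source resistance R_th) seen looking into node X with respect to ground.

Open-circuit (no load on X): V_th = V_s · R2/(R1 + R2) = 4.05 × 7.38/(1.820 + 7.38) = 3.249 V.
Looking into X with the source shorted: R_th = R1·R2/(R1+R2) = 1.820 × 7.38/9.200 = 1.460 kΩ.

V_th ≈ 3.25 V, R_th ≈ 1.46 kΩ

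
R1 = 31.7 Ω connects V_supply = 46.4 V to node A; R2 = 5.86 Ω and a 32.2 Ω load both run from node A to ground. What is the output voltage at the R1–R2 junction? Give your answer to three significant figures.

V_out ≈ 6.28 V

First combine the lower leg with the load: R2 ‖ R_L = 4.958 Ω.
Now apply the divider: V_out = 46.4 × 0.1352 = 6.275 V.
(Unloaded it would be 7.24 V; the load pulls it down.)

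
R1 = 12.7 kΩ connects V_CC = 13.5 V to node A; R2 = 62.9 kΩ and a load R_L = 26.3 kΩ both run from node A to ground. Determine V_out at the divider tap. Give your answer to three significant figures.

R2 ‖ R_L = (62.9 × 26.3)/(62.9 + 26.3) = 18.55 kΩ.
Now apply the divider: V_out = 13.5 × 0.5935 = 8.013 V.

V_out ≈ 8.01 V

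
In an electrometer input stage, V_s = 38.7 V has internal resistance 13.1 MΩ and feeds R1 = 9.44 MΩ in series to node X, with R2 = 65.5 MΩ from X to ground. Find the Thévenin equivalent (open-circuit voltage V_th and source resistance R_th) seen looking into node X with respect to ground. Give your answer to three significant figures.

R1' = 13.1 + 9.44 = 22.54 MΩ (source resistance + R1).
V_th is the unloaded tap voltage: V_s · R2/(R1'+R2) = 38.7 × 0.7440 = 28.79 V.
Looking into X with the source shorted: R_th = R1'·R2/(R1'+R2) = 22.54 × 65.5/88.04 = 16.77 MΩ.

V_th ≈ 28.8 V, R_th ≈ 16.8 MΩ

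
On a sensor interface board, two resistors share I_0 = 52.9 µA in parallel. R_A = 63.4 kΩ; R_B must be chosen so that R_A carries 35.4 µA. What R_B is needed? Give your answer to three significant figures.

R_B ≈ 128 kΩ

Two-branch current divider: I_A = I_0 · R_B/(R_A + R_B).
35.4/52.9 = R_B/(R_A + R_B) → R_B = R_A · (0.6692)/(1 − 0.6692) = 63.4 × 2.023 = 128.2 kΩ.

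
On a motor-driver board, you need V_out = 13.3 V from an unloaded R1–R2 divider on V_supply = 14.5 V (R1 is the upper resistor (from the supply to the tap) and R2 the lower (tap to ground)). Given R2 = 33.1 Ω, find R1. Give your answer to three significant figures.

Required fraction k = V_out/V_supply = 0.9172.
Rearranging, R1 = R2·(1−k)/k = 33.1 × 0.09023 = 2.986 Ω.

R1 ≈ 2.99 Ω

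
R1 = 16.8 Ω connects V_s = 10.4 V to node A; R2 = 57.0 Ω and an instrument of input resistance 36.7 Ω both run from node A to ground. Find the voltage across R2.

V_out ≈ 5.93 V

R2 ‖ R_L = (57.0 × 36.7)/(57.0 + 36.7) = 22.33 Ω.
Then V_out = V_s · R2'/(R1 + R2') = 10.4 × 22.33/39.13 = 5.934 V.
(Unloaded it would be 8.03 V; the load pulls it down.)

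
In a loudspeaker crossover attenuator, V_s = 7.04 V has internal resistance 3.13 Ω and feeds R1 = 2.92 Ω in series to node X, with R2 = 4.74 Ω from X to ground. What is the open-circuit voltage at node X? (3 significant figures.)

R1' = 3.13 + 2.92 = 6.050 Ω (source resistance + R1).
With X open, the divider is unloaded: V_th = 7.04 × 4.74/10.79 = 3.093 V.

V_th ≈ 3.09 V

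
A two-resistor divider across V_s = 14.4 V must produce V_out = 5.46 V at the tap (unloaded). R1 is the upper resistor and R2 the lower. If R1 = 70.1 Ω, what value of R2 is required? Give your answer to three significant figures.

Required fraction k = V_out/V_s = 0.3792.
R2 = R1 · 0.3792/(1 − 0.3792) = 42.81 Ω.

R2 ≈ 42.8 Ω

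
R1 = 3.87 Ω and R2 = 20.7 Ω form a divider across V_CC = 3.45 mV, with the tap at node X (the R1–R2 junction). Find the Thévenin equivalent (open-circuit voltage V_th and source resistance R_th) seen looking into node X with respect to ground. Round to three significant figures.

V_th ≈ 2.91 mV, R_th ≈ 3.26 Ω

V_th is the unloaded tap voltage: V_CC · R2/(R1+R2) = 3.45 × 0.8425 = 2.907 mV.
With V_CC suppressed (replaced by a short), R_th = R1 ‖ R2 = (3.870 × 20.7)/(3.870 + 20.7) = 3.260 Ω.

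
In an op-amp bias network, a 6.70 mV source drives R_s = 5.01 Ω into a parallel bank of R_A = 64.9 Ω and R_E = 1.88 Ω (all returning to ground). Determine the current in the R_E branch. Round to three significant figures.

I ≈ 0.952 mA

Equivalent of the parallel group: R_p = 1.827 Ω.
V_A by voltage divider: V_A = 6.70 × 1.827/(5.01 + 1.827) = 1.790 mV.
I(R_E) = V_A / R_E = 1.790/1.88 = 0.9524 mA.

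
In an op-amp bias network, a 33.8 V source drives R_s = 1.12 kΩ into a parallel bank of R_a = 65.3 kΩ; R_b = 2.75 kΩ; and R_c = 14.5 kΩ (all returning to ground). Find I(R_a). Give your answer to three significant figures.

I ≈ 0.345 mA

Combine the parallel branches: R_p = (1/65.3 + 1/2.75 + 1/14.5)⁻¹ = 2.233 kΩ.
Node voltage V_A = V_s · R_p/(R_s + R_p) = 33.8 × 0.6659 = 22.51 V.
I(R_a) = V_A / R_a = 22.51/65.3 = 0.3447 mA.
(Equivalently: I_total = 10.08 mA, then current-divider fraction G_k/ΣG = 0.03419.)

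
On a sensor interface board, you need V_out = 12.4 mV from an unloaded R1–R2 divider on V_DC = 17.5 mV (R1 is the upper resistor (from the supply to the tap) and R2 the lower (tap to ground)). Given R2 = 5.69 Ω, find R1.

The divider ratio is R2/(R1+R2) = 12.4/17.5 = 0.7086.
So R1 = R2 · (V_DC/V_out − 1) = 5.69 × (17.5/12.4 − 1) = 5.69 × 0.4113 = 2.340 Ω.

R1 ≈ 2.34 Ω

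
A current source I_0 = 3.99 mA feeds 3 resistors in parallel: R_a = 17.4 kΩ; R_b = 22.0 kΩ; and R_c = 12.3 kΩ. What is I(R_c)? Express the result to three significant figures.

I ≈ 1.76 mA

Conductances: ΣG = 1/17.4 + 1/22.0 + 1/12.3 = 0.1842 (1/kΩ).
R_c takes the fraction G_k/ΣG = 0.08130/0.1842 = 0.4413, so I = 3.99 × 0.4413 = 1.761 mA.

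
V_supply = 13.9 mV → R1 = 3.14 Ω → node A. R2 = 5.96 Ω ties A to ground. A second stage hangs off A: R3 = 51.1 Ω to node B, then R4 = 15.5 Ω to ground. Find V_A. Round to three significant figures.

V_A ≈ 8.83 mV

Node A sees R2 in parallel with the series input of stage 2, R3 + R4 = 66.60 Ω.
Effective lower resistance at A: R2 ‖ 66.60 = 5.470 Ω.
So V_A = 13.9 × 0.6353 = 8.831 mV.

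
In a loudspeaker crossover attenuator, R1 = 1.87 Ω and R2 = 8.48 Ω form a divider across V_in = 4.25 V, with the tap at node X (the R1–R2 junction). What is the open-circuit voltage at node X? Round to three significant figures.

V_th ≈ 3.48 V

Open-circuit (no load on X): V_th = V_in · R2/(R1 + R2) = 4.25 × 8.48/(1.870 + 8.48) = 3.482 V.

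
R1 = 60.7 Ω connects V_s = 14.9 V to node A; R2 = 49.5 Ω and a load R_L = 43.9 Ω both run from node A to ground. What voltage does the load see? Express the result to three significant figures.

V_out ≈ 4.13 V

First combine the lower leg with the load: R2 ‖ R_L = 23.27 Ω.
Now apply the divider: V_out = 14.9 × 0.2771 = 4.129 V.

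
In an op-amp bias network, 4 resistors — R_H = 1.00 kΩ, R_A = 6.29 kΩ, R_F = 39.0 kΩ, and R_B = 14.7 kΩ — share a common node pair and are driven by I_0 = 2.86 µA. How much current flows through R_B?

I ≈ 0.155 µA

Conductances: ΣG = 1/1.00 + 1/6.29 + 1/39.0 + 1/14.7 = 1.253 (1/kΩ).
By the current-divider rule, I = I_0 · G_k/ΣG = 2.86 × 0.05431 = 0.1553 µA.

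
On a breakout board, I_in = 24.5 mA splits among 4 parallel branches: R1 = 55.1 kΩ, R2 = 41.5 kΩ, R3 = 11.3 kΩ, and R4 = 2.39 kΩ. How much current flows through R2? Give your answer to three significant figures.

ΣG = 1/55.1 + 1/41.5 + 1/11.3 + 1/2.39 = 0.5492.
By the current-divider rule, I = I_in · G_k/ΣG = 24.5 × 0.04388 = 1.075 mA.

I ≈ 1.08 mA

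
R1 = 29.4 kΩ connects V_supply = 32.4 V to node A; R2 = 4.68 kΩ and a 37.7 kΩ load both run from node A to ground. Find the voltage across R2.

V_out ≈ 4.02 V

First combine the lower leg with the load: R2 ‖ R_L = 4.163 kΩ.
Then V_out = V_supply · R2'/(R1 + R2') = 32.4 × 4.163/33.56 = 4.019 V.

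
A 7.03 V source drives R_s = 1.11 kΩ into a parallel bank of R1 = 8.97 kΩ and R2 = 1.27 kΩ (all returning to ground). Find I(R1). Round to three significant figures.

I ≈ 0.392 mA

Combine the parallel branches: R_p = (1/8.97 + 1/1.27)⁻¹ = 1.112 kΩ.
V_A by voltage divider: V_A = 7.03 × 1.112/(1.11 + 1.112) = 3.519 V.
Branch current I = V_A/R1 = 3.519/8.97 = 0.3923 mA.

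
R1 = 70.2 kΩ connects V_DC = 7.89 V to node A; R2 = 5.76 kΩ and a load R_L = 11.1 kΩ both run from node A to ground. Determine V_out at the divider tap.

V_out ≈ 0.404 V

The load sits in parallel with R2, giving an effective lower resistance R2' = R2·R_L/(R2+R_L) = 3.792 kΩ.
Voltage divider with the loaded lower leg: V_out = 7.89 × 3.792/(70.2 + 3.792) = 7.89 × 0.05125 = 0.4044 V.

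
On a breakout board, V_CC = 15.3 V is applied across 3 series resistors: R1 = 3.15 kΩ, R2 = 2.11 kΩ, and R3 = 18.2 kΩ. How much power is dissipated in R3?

P ≈ 7.74 mW

The common current is I = 15.3/23.46 = 0.6522 mA.
P = I²R = 0.4253 × 18.2 = 7.741 mW.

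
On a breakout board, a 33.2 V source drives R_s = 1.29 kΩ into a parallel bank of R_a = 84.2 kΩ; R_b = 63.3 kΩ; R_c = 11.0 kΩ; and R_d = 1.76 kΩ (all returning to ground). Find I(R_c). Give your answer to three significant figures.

I ≈ 1.60 mA

Equivalent of the parallel group: R_p = 1.456 kΩ.
Node voltage V_A = V_supply · R_p/(R_s + R_p) = 33.2 × 0.5302 = 17.60 V.
I(R_c) = V_A / R_c = 17.60/11.0 = 1.600 mA.
(Equivalently: I_total = 12.09 mA, then current-divider fraction G_k/ΣG = 0.1324.)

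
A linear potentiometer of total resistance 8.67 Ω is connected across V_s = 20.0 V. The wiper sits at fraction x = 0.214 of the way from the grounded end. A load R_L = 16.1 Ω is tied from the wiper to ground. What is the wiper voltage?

V_out ≈ 3.92 V

The pot divides into 6.815 Ω above the wiper and 1.855 Ω below.
R_L loads the lower segment: effective lower R = 1.664 Ω.
Then V_out = V_s · 1.664/(6.815 + 1.664) = 3.925 V.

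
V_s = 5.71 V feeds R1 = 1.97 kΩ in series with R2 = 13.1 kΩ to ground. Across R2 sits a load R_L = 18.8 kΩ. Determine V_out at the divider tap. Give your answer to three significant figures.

First combine the lower leg with the load: R2 ‖ R_L = 7.720 kΩ.
Voltage divider with the loaded lower leg: V_out = 5.71 × 7.720/(1.97 + 7.720) = 5.71 × 0.7967 = 4.549 V.

V_out ≈ 4.55 V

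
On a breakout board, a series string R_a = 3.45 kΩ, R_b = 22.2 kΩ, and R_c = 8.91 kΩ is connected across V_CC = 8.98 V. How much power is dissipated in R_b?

Series current I = V_CC/ΣR = 8.98/34.56 = 0.2598 mA.
P = I²R = 0.06752 × 22.2 = 1.499 mW.

P ≈ 1.50 mW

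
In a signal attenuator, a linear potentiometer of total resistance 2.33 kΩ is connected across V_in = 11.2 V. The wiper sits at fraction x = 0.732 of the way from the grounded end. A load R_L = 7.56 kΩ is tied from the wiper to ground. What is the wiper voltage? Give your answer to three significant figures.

V_out ≈ 7.73 V

Lower segment x·R_p = 1.706 kΩ; upper segment (1−x)·R_p = 0.6244 kΩ.
R_L loads the lower segment: effective lower R = 1.392 kΩ.
Then V_out = V_in · 1.392/(0.6244 + 1.392) = 7.731 V.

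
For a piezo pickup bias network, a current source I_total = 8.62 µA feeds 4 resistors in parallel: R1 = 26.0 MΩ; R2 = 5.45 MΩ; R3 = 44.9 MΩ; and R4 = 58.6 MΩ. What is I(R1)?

I ≈ 1.27 µA

ΣG = 1/26.0 + 1/5.45 + 1/44.9 + 1/58.6 = 0.2613.
By the current-divider rule, I = I_total · G_k/ΣG = 8.62 × 0.1472 = 1.269 µA.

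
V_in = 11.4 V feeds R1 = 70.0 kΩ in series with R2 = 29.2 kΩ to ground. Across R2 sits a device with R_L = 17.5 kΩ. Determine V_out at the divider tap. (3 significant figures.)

V_out ≈ 1.54 V

The load sits in parallel with R2, giving an effective lower resistance R2' = R2·R_L/(R2+R_L) = 10.94 kΩ.
Then V_out = V_in · R2'/(R1 + R2') = 11.4 × 10.94/80.94 = 1.541 V.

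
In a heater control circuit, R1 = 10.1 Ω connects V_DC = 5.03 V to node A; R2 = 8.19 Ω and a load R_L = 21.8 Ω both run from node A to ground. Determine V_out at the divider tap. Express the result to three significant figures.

V_out ≈ 1.87 V

First combine the lower leg with the load: R2 ‖ R_L = 5.953 Ω.
Voltage divider with the loaded lower leg: V_out = 5.03 × 5.953/(10.1 + 5.953) = 5.03 × 0.3708 = 1.865 V.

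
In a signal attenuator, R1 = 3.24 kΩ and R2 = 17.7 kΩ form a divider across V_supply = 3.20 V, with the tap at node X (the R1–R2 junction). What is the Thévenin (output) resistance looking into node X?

Zeroing V_supply shorts the top of R1 to ground, so R_th = R1 ‖ R2 = 2.739 kΩ.

R_th ≈ 2.74 kΩ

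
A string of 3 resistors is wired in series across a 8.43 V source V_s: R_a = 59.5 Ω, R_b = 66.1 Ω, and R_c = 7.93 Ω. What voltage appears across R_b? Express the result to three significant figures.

V ≈ 4.17 V

Total series resistance ΣR = 59.5 + 66.1 + 7.93 = 133.5 Ω.
V = V_s · R/ΣR = 8.43 × 0.4950 = 4.173 V.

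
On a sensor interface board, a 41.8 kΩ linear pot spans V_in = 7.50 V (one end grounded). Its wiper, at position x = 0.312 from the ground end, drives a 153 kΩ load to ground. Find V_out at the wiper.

V_out ≈ 2.21 V

Lower segment x·R_p = 13.04 kΩ; upper segment (1−x)·R_p = 28.76 kΩ.
R_L loads the lower segment: effective lower R = 12.02 kΩ.
V_out = 7.50 × 12.02/(28.76 + 12.02) = 2.210 V.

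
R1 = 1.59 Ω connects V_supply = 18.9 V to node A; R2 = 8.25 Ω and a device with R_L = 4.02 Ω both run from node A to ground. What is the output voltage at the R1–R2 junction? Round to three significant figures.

First combine the lower leg with the load: R2 ‖ R_L = 2.703 Ω.
Voltage divider with the loaded lower leg: V_out = 18.9 × 2.703/(1.59 + 2.703) = 18.9 × 0.6296 = 11.90 V.

V_out ≈ 11.9 V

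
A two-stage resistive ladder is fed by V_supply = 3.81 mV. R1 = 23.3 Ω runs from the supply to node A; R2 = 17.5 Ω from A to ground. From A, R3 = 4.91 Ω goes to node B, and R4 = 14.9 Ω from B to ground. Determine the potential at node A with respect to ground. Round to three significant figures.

V_A ≈ 1.09 mV

Node A sees R2 in parallel with the series input of stage 2, R3 + R4 = 19.81 Ω.
R2 ‖ (R3+R4) = 9.292 Ω.
First divider: V_A = V_supply · 9.292/(23.3 + 9.292) = 1.086 mV.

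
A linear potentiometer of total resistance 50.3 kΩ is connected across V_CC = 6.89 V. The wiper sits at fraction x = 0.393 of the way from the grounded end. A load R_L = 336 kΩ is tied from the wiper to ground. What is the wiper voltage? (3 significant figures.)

V_out ≈ 2.61 V

Lower segment x·R_p = 19.77 kΩ; upper segment (1−x)·R_p = 30.53 kΩ.
(x·R_p) ‖ R_L = 18.67 kΩ.
Loaded-divider output: V_out = 6.89 × 0.3794 = 2.614 V.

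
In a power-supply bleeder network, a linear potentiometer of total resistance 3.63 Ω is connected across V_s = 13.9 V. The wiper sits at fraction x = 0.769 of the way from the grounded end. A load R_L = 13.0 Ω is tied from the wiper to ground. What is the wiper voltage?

Lower segment x·R_p = 2.791 Ω; upper segment (1−x)·R_p = 0.8385 Ω.
Lower segment in parallel with the load: 2.791 ‖ 13.0 = 2.298 Ω.
Loaded-divider output: V_out = 13.9 × 0.7327 = 10.18 V.

V_out ≈ 10.2 V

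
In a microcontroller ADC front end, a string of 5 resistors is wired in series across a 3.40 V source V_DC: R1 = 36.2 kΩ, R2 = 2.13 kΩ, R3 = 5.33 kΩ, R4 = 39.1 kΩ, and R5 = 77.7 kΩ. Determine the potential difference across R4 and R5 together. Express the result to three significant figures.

V ≈ 2.47 V

Series total: ΣR = 36.2 + 2.13 + 5.33 + 39.1 + 77.7 = 160.5 kΩ.
R_{R4..R5} = 39.1 + 77.7 = 116.8 kΩ.
V = V_DC · R/ΣR = 3.40 × 0.7279 = 2.475 V.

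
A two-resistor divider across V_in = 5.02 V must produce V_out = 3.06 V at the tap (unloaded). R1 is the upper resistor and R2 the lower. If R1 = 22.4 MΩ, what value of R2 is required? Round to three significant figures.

R2 ≈ 35.0 MΩ

Required fraction k = V_out/V_in = 0.6096.
Rearranging, R2 = R1·k/(1−k) = 22.4 × 1.561 = 34.97 MΩ.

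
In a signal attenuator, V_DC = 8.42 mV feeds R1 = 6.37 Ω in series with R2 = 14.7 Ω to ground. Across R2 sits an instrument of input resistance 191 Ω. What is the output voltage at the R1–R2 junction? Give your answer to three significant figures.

First combine the lower leg with the load: R2 ‖ R_L = 13.65 Ω.
Now apply the divider: V_out = 8.42 × 0.6818 = 5.741 mV.
(Unloaded it would be 5.87 mV; the load pulls it down.)

V_out ≈ 5.74 mV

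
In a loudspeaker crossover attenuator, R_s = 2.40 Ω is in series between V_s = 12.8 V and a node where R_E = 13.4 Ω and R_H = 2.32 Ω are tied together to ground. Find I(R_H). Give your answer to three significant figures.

Parallel bank: R_p = 1/(1/13.4 + 1/2.32) = 1.978 Ω.
V_A by voltage divider: V_A = 12.8 × 1.978/(2.40 + 1.978) = 5.782 V.
Branch current I = V_A/R_H = 5.782/2.32 = 2.492 A.
(Equivalently: I_total = 2.924 A, then current-divider fraction G_k/ΣG = 0.8524.)

I ≈ 2.49 A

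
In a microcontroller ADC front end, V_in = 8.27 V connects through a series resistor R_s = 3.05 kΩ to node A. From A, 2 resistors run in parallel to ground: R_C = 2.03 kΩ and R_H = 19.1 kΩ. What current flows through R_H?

I ≈ 0.163 mA

Combine the parallel branches: R_p = (1/2.03 + 1/19.1)⁻¹ = 1.835 kΩ.
V_A by voltage divider: V_A = 8.27 × 1.835/(3.05 + 1.835) = 3.107 V.
Branch current I = V_A/R_H = 3.107/19.1 = 0.1626 mA.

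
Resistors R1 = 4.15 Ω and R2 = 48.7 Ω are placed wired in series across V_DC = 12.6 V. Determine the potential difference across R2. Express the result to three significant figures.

V ≈ 11.6 V

Series total: ΣR = 4.15 + 48.7 = 52.85 Ω.
Voltage divider: V = V_DC · (48.70 / 52.85) = 12.6 × 0.9215 = 11.61 V.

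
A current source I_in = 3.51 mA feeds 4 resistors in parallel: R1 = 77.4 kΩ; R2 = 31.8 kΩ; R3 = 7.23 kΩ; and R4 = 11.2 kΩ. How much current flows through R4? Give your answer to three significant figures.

Conductances: ΣG = 1/77.4 + 1/31.8 + 1/7.23 + 1/11.2 = 0.2720 (1/kΩ).
R4 takes the fraction G_k/ΣG = 0.08929/0.2720 = 0.3283, so I = 3.51 × 0.3283 = 1.152 mA.

I ≈ 1.15 mA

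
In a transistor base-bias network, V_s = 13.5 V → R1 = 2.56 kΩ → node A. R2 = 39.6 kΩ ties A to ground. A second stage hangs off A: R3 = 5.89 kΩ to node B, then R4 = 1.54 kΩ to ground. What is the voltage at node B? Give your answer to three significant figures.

V_B ≈ 1.99 V

The second stage (R3 + R4 = 7.430 kΩ) loads node A in parallel with R2.
R2 ‖ (R3+R4) = 6.256 kΩ.
V_A = 13.5 × 6.256/(2.56 + 6.256) = 9.580 V.
V_B = V_A × 0.2073 = 1.986 V.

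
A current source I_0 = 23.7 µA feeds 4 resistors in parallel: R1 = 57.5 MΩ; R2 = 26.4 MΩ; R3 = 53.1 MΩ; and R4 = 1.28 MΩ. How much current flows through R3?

ΣG = 1/57.5 + 1/26.4 + 1/53.1 + 1/1.28 = 0.8554.
Current divider: I(R3) = I_0 · G_k/ΣG = 23.7 × (0.01883/0.8554) = 23.7 × 0.02202 = 0.5218 µA.

I ≈ 0.522 µA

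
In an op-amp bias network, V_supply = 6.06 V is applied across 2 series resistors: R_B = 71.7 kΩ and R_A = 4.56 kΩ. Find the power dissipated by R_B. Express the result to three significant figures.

The common current is I = 6.06/76.26 = 0.07946 mA.
V(R_B) = I·R = 5.698 V; P = V·I = 5.698 × 0.07946 = 0.4528 mW.

P ≈ 0.453 mW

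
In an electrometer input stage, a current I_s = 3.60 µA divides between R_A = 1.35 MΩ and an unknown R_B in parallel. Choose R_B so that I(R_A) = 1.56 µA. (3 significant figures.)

The fraction through R_A equals R_B/(R_A+R_B).
1.56/3.60 = R_B/(R_A + R_B) → R_B = R_A · (0.4333)/(1 − 0.4333) = 1.35 × 0.7647 = 1.032 MΩ.

R_B ≈ 1.03 MΩ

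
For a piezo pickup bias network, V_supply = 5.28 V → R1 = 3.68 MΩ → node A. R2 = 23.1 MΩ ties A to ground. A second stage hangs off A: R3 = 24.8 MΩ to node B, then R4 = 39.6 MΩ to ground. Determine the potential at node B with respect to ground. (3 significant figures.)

V_B ≈ 2.67 V

Node A sees R2 in parallel with the series input of stage 2, R3 + R4 = 64.40 MΩ.
Effective lower resistance at A: R2 ‖ 64.40 = 17.00 MΩ.
So V_A = 5.28 × 0.8221 = 4.340 V.
Stage 2 is unloaded, so V_B = V_A · R4/(R3+R4) = 4.340 × 39.6/64.40 = 2.669 V.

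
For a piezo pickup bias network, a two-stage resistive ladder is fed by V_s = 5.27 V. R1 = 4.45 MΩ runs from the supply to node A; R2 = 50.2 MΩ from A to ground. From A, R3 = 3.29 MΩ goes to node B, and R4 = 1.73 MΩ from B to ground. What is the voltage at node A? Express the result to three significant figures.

V_A ≈ 2.67 V

The second stage (R3 + R4 = 5.020 MΩ) loads node A in parallel with R2.
R2 ‖ (R3+R4) = 4.564 MΩ.
First divider: V_A = V_s · 4.564/(4.45 + 4.564) = 2.668 V.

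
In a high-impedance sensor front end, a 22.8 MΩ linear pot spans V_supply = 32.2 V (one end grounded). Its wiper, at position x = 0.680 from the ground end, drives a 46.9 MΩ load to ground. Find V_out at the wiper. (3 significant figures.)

Split the track: R_lower = x·R_p = 15.50 MΩ, R_upper = (1−x)·R_p = 7.296 MΩ.
Lower segment in parallel with the load: 15.50 ‖ 46.9 = 11.65 MΩ.
V_out = 32.2 × 11.65/(7.296 + 11.65) = 19.80 V.
(Unloaded: V_out = x·V_supply = 21.9 V.)

V_out ≈ 19.8 V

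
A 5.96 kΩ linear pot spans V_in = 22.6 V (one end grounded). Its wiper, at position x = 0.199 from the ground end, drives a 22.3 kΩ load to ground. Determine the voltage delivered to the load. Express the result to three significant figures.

Split the track: R_lower = x·R_p = 1.186 kΩ, R_upper = (1−x)·R_p = 4.774 kΩ.
R_L loads the lower segment: effective lower R = 1.126 kΩ.
V_out = 22.6 × 1.126/(4.774 + 1.126) = 4.314 V.

V_out ≈ 4.31 V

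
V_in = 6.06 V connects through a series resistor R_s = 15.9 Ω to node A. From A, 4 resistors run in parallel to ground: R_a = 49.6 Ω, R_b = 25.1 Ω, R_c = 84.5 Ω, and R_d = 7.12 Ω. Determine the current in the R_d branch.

Parallel bank: R_p = 1/(1/49.6 + 1/25.1 + 1/84.5 + 1/7.12) = 4.711 Ω.
Node voltage V_A = V_in · R_p/(R_s + R_p) = 6.06 × 0.2286 = 1.385 V.
Branch current I = V_A/R_d = 1.385/7.12 = 0.1945 A.

I ≈ 0.195 A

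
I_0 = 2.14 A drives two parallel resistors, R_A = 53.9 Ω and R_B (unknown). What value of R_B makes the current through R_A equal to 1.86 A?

The fraction through R_A equals R_B/(R_A+R_B).
1.86/2.14 = R_B/(R_A + R_B) → R_B = R_A · (0.8692)/(1 − 0.8692) = 53.9 × 6.643 = 358.0 Ω.

R_B ≈ 358 Ω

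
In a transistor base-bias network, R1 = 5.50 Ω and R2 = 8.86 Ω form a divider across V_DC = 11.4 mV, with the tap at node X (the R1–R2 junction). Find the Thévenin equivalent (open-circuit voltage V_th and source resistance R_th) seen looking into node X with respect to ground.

Open-circuit (no load on X): V_th = V_DC · R2/(R1 + R2) = 11.4 × 8.86/(5.500 + 8.86) = 7.034 mV.
Looking into X with the source shorted: R_th = R1·R2/(R1+R2) = 5.500 × 8.86/14.36 = 3.393 Ω.

V_th ≈ 7.03 mV, R_th ≈ 3.39 Ω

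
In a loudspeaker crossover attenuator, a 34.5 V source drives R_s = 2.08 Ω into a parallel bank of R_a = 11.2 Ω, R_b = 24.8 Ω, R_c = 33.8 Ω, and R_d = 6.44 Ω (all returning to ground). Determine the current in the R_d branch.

I ≈ 3.24 A

Combine the parallel branches: R_p = (1/11.2 + 1/24.8 + 1/33.8 + 1/6.44)⁻¹ = 3.180 Ω.
V_A by voltage divider: V_A = 34.5 × 3.180/(2.08 + 3.180) = 20.86 V.
I(R_d) = V_A / R_d = 20.86/6.44 = 3.239 A.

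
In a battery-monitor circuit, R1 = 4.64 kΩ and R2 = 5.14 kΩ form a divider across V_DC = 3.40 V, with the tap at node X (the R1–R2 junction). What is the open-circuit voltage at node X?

With X open, the divider is unloaded: V_th = 3.40 × 5.14/9.780 = 1.787 V.

V_th ≈ 1.79 V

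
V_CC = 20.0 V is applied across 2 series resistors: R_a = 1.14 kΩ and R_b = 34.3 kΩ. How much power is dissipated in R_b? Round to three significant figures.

Series current I = V_CC/ΣR = 20.0/35.44 = 0.5643 mA.
V(R_b) = I·R = 19.36 V; P = V·I = 19.36 × 0.5643 = 10.92 mW.

P ≈ 10.9 mW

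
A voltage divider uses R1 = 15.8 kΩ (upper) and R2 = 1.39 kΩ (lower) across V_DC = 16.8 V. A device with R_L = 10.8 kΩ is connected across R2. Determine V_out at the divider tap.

V_out ≈ 1.21 V

The load sits in parallel with R2, giving an effective lower resistance R2' = R2·R_L/(R2+R_L) = 1.232 kΩ.
Now apply the divider: V_out = 16.8 × 0.07231 = 1.215 V.
(Unloaded it would be 1.36 V; the load pulls it down.)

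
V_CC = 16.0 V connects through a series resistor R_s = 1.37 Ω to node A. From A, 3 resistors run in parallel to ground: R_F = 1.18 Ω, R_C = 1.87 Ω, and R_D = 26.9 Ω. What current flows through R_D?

I ≈ 0.202 A

Combine the parallel branches: R_p = (1/1.18 + 1/1.87 + 1/26.9)⁻¹ = 0.7045 Ω.
V_A = 16.0 × 0.7045/2.075 = 5.434 V.
Branch current I = V_A/R_D = 5.434/26.9 = 0.2020 A.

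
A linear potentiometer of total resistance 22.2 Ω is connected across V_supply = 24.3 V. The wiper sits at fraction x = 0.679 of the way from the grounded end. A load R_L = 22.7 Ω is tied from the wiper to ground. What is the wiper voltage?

The pot divides into 7.126 Ω above the wiper and 15.07 Ω below.
Lower segment in parallel with the load: 15.07 ‖ 22.7 = 9.059 Ω.
V_out = 24.3 × 9.059/(7.126 + 9.059) = 13.60 V.

V_out ≈ 13.6 V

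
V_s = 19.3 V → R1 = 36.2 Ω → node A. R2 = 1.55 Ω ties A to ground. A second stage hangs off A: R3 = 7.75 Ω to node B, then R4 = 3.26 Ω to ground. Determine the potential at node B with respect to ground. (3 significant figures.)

V_B ≈ 0.207 V

The second stage (R3 + R4 = 11.01 Ω) loads node A in parallel with R2.
R2 ‖ (R3+R4) = 1.359 Ω.
First divider: V_A = V_s · 1.359/(36.2 + 1.359) = 0.6982 V.
Stage 2 is unloaded, so V_B = V_A · R4/(R3+R4) = 0.6982 × 3.26/11.01 = 0.2067 V.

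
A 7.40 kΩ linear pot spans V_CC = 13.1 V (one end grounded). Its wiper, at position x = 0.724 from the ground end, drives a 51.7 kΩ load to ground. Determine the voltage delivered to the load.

Lower segment x·R_p = 5.358 kΩ; upper segment (1−x)·R_p = 2.042 kΩ.
R_L loads the lower segment: effective lower R = 4.855 kΩ.
V_out = 13.1 × 4.855/(2.042 + 4.855) = 9.221 V.
(Unloaded: V_out = x·V_CC = 9.48 V.)

V_out ≈ 9.22 V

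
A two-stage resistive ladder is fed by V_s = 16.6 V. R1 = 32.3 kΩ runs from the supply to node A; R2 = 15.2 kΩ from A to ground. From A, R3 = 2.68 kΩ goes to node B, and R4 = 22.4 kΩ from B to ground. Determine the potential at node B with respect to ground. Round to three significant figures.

Node A sees R2 in parallel with the series input of stage 2, R3 + R4 = 25.08 kΩ.
R2 ‖ (R3+R4) = 9.464 kΩ.
First divider: V_A = V_s · 9.464/(32.3 + 9.464) = 3.762 V.
Stage 2 is unloaded, so V_B = V_A · R4/(R3+R4) = 3.762 × 22.4/25.08 = 3.360 V.

V_B ≈ 3.36 V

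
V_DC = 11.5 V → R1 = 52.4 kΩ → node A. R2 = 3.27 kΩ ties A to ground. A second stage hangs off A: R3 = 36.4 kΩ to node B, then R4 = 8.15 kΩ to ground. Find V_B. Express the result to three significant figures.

Node A sees R2 in parallel with the series input of stage 2, R3 + R4 = 44.55 kΩ.
Effective lower resistance at A: R2 ‖ 44.55 = 3.046 kΩ.
V_A = 11.5 × 3.046/(52.4 + 3.046) = 0.6318 V.
Stage 2 is unloaded, so V_B = V_A · R4/(R3+R4) = 0.6318 × 8.15/44.55 = 0.1156 V.

V_B ≈ 0.116 V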